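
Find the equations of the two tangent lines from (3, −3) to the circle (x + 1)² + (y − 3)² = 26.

Write the tangent as mx − y + (−3 − m·(3)) = 0 and set its distance from the centre to √26:
[m·(−4) − (6)]² = 26(m² + 1)
5m² − 24m − 5 = 0, so m = −1/5 or m = 5.
With m = −1/5: x + 5y = −12. With m = 5: 5x − y = 18.

x + 5y = −12 and 5x − y = 18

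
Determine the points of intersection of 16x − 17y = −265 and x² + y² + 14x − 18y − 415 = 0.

(−24, −7) and (10, 25)

Express y = (265 + 16x)/17 and substitute into the circle:
545x² + 7630x − 130800 = 0  ⟹  x² + 14x − 240 = 0
x = 10 or x = −24, giving (10, 25) and (−24, −7).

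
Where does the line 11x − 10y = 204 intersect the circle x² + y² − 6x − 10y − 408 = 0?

(4, −16) and (24, 6)

From the line, y = (−204 + 11x)/10. Substituting:
221x² − 6188x + 21216 = 0  ⟹  x² − 28x + 96 = 0
x = 24 or x = 4, giving (24, 6) and (4, −16).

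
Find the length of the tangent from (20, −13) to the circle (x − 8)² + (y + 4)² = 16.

The centre is (8, −4) and r = 4. The square of the distance from P to the centre is 144 + 81 = 225.
The tangent meets the radius at right angles, so tangent² = |PO|² − r² = 225 − 16 = 209.

√209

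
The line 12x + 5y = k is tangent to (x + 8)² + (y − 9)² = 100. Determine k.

k = −181 or k = 79

For a tangent, require d(centre, line) = r = 10.
|12·(−8) + 5·9 − k| / √169 = 10
|k − (−51)| = 10·13, so k = 79 or k = −181.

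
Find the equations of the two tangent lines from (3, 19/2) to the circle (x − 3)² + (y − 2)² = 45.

x − 2y = −16 and x + 2y = 22

Let a tangent through (3, 19/2) have slope m. Its distance from (3, 2) must equal 3√5:
[m·(0) − (−15/2)]² = 45(m² + 1)
4m² − 1 = 0, so m = 1/2 or m = −1/2.
With m = 1/2: x − 2y = −16. With m = −1/2: x + 2y = 22.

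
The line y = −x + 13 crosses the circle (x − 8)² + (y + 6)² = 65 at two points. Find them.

(12, 1) and (15, −2)

From the line, y = −x + 13. Substituting:
2x² − 54x + 360 = 0  ⟹  x² − 27x + 180 = 0
x = 15 or x = 12, giving (15, −2) and (12, 1).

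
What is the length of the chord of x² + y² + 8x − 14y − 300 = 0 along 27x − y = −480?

√730

Centre (−4, 7), r² = 365. Perpendicular distance d from centre to line = |365| / √730 = 365/√730.
Half the chord is √(r² − d²) = √(365/2), so the full chord is √730.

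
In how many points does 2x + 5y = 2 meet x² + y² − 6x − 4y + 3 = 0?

Centre (3, 2), r² = 10. Distance² from centre to line = (14)²/29 = 196/29.
Since d² < r², the line cuts the circle twice.

2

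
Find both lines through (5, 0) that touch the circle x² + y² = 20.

2x − y = 10 and 2x + y = 10

Write the tangent as mx − y + (0 − m·(5)) = 0 and set its distance from the centre to 2√5:
[m·(−5) − (0)]² = 20(m² + 1)
m² − 4 = 0, so m = 2 or m = −2.
Through (5, 0) these give 2x − y = 10 and 2x + y = 10.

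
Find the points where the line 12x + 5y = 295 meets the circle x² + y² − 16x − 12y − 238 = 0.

From the line, y = (295 − 12x)/5. Substituting:
169x² − 6760x + 63375 = 0  ⟹  x² − 40x + 375 = 0
x = 25 or x = 15, giving (25, −1) and (15, 23).

(15, 23) and (25, −1)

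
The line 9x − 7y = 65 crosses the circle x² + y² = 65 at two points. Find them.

Substitute y = (−65 + 9x)/7:
130x² − 1170x + 1040 = 0  ⟹  x² − 9x + 8 = 0
x = 8 or x = 1, giving (8, 1) and (1, −8).

(1, −8) and (8, 1)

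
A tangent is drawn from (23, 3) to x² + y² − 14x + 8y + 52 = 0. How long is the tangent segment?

Centre (7, −4), r² = 13. |PO|² = (16)² + (7)² = 305.
By the tangent–radius right angle, tangent length = √(|PO|² − r²) = √292 = 2√73.

2√73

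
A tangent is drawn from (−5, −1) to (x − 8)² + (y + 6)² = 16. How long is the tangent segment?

With centre O = (8, −6), |OP|² = 194 and r² = 16.
By the tangent–radius right angle, tangent length = √(|PO|² − r²) = √178.

√178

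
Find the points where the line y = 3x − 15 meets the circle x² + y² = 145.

(1, −12) and (8, 9)

Express y = 3x − 15 and substitute into the circle:
10x² − 90x + 80 = 0  ⟹  x² − 9x + 8 = 0
x = 8 or x = 1, giving (8, 9) and (1, −12).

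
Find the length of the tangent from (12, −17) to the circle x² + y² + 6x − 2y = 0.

7√11

With centre O = (−3, 1), |OP|² = 549 and r² = 10.
The tangent meets the radius at right angles, so tangent² = |PO|² − r² = 549 − 10 = 539.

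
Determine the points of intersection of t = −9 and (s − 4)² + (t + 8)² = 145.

From the line, t = −9. Substituting:
s² − 8s − 128 = 0
s = 16 or s = −8, giving (16, −9) and (−8, −9).

(−8, −9) and (16, −9)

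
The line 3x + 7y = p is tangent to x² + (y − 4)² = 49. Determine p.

p = 28 ± 7√58

The line touches the circle iff its distance from (0, 4) is 7:
|3·0 + 7·4 − p| / √58 = 7
|p − (28)| = 7√58.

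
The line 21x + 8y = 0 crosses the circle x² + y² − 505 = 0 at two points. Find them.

Substitute y = (−21x)/8:
505x² − 32320 = 0  ⟹  x² − 64 = 0
x = 8 or x = −8, giving (8, −21) and (−8, 21).

(−8, 21) and (8, −21)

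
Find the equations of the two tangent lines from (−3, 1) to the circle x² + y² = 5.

Write the tangent as mx − y + (1 − m·(−3)) = 0 and set its distance from the centre to √5:
(3m − (−1))² = 5(m² + 1)
2m² + 3m − 2 = 0, so m = −2 or m = 1/2.
With m = −2: 2x + y = −5. With m = 1/2: x − 2y = −5.

2x + y = −5 and x − 2y = −5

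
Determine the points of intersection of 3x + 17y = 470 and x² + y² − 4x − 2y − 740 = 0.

Substitute y = (470 − 3x)/17:
298x² − 3874x − 8940 = 0  ⟹  x² − 13x − 30 = 0
x = 15 or x = −2, giving (15, 25) and (−2, 28).

(−2, 28) and (15, 25)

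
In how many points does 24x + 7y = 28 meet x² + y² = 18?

Substituting the line into the circle gives 625x² − 1344x − 98 = 0.
Discriminant = (−1344)² − 4·625·(−98) = 2051336 > 0.
Two real roots: the line is a secant.

2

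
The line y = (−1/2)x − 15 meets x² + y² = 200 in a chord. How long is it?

Centre (0, 0), r² = 200. Perpendicular distance d from centre to line = |30| / √5 = 30/√5.
Chord = 2√(r² − d²) = 2·√(20) = 4√5.

4√5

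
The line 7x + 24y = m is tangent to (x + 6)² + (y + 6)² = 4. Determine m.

m = −236 or m = −136

For a tangent, require d(centre, line) = r = 2.
|7·(−6) + 24·(−6) − m| / √625 = 2
|m − (−186)| = 2·25, so m = −136 or m = −236.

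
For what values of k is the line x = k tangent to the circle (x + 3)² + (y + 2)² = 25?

k = −8 or k = 2

For a tangent, require d(centre, line) = r = 5.
|1·(−3) + 0·(−2) − k| / √1 = 5
|k − (−3)| = 5, so k = 2 or k = −8.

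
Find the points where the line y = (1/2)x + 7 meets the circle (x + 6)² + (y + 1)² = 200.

(−20, −3) and (4, 9)

Express y = (14 + x)/2 and substitute into the circle:
5x² + 80x − 400 = 0  ⟹  x² + 16x − 80 = 0
x = 4 or x = −20, giving (4, 9) and (−20, −3).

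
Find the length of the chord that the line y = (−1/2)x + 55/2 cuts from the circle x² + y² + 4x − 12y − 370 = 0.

2√5

Centre (−2, 6), r² = 410. Perpendicular distance d from centre to line = |−45| / √5 = 45/√5.
Chord = 2√(r² − d²) = 2·√(5) = 2√5.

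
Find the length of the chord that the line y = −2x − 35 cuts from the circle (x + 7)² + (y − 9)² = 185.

Substitute y = −2x − 35:
5x² + 190x + 1800 = 0  ⟹  x² + 38x + 360 = 0
x = −18 or x = −20, giving (−18, 1) and (−20, 5).
|(−18, 1) − (−20, 5)| = √((2)² + (−4)²) = 2√5.

2√5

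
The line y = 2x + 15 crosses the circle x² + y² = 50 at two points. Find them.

From the line, y = 2x + 15. Substituting:
5x² + 60x + 175 = 0  ⟹  x² + 12x + 35 = 0
x = −5 or x = −7, giving (−5, 5) and (−7, 1).

(−7, 1) and (−5, 5)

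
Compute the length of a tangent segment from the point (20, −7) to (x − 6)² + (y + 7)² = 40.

2√39

With centre O = (6, −7), |OP|² = 196 and r² = 40.
The tangent meets the radius at right angles, so tangent² = |PO|² − r² = 196 − 40 = 156.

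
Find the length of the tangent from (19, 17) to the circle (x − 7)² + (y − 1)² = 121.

Centre (7, 1), r² = 121. |PO|² = (12)² + (16)² = 400.
By the tangent–radius right angle, tangent length = √(|PO|² − r²) = √279 = 3√31.

3√31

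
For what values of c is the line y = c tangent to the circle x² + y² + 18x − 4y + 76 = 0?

The line touches the circle iff its distance from (−9, 2) is 3:
|0·(−9) + 1·2 − c| / √1 = 3
|c − (2)| = 3, so c = 5 or c = −1.

c = −1 or c = 5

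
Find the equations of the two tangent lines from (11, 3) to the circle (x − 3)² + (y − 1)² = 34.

5x − 3y = 46 and 3x + 5y = 48

Write the tangent as mx − y + (3 − m·(11)) = 0 and set its distance from the centre to √34:
[m·(−8) − (−2)]² = 34(m² + 1)
15m² − 16m − 15 = 0, so m = 5/3 or m = −3/5.
With m = 5/3: 5x − 3y = 46. With m = −3/5: 3x + 5y = 48.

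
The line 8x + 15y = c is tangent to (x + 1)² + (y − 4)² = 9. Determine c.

Tangency holds when the distance from the centre (−1, 4) to the line equals the radius 3:
|8·(−1) + 15·4 − c| / √289 = 3
|c − (52)| = 3·17, so c = 103 or c = 1.

c = 1 or c = 103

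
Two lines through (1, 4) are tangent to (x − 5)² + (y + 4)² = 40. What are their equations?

3x − y = −1 and x + 3y = 13

Let a tangent through (1, 4) have slope m. Its distance from (5, −4) must equal 2√10:
(4m − (−8))² = 40(m² + 1)
3m² − 8m − 3 = 0, so m = 3 or m = −1/3.
With m = 3: 3x − y = −1. With m = −1/3: x + 3y = 13.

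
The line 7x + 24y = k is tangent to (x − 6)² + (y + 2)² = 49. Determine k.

For a tangent, require d(centre, line) = r = 7.
|7·6 + 24·(−2) − k| / √625 = 7
|k − (−6)| = 7·25, so k = 169 or k = −181.

k = −181 or k = 169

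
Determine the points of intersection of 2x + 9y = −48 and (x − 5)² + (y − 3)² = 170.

(−6, −4) and (12, −8)

Express y = (−48 − 2x)/9 and substitute into the circle:
85x² − 510x − 6120 = 0  ⟹  x² − 6x − 72 = 0
x = 12 or x = −6, giving (12, −8) and (−6, −4).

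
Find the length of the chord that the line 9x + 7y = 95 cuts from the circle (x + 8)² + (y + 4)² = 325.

√130

From the line, y = (95 − 9x)/7. Substituting:
130x² − 1430x + 2340 = 0  ⟹  x² − 11x + 18 = 0
x = 9 or x = 2, giving (9, 2) and (2, 11).
|(9, 2) − (2, 11)| = √((7)² + (−9)²) = √130.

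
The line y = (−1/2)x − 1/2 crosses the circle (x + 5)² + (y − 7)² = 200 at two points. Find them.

Substitute y = (−1 − x)/2:
5x² + 70x − 475 = 0  ⟹  x² + 14x − 95 = 0
x = 5 or x = −19, giving (5, −3) and (−19, 9).

(−19, 9) and (5, −3)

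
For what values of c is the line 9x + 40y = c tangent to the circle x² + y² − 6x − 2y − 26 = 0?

c = −179 or c = 313

Tangency holds when the distance from the centre (3, 1) to the line equals the radius 6:
|9·3 + 40·1 − c| / √1681 = 6
|c − (67)| = 6·41, so c = 313 or c = −179.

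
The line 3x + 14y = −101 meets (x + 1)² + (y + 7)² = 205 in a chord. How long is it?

Express y = (−101 − 3x)/14 and substitute into the circle:
205x² + 410x − 39975 = 0  ⟹  x² + 2x − 195 = 0
x = 13 or x = −15, giving (13, −10) and (−15, −4).
|(13, −10) − (−15, −4)| = √((28)² + (−6)²) = 2√205.

2√205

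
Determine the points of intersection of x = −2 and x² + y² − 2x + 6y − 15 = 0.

The line gives x = −2. Substituting into the circle:
y² + 6y − 7 = 0
y = 1 or y = −7, giving (−2, 1) and (−2, −7).

(−2, −7) and (−2, 1)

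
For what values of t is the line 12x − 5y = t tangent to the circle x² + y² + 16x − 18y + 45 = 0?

The line touches the circle iff its distance from (−8, 9) is 10:
|12·(−8) − 5·9 − t| / √169 = 10
|t − (−141)| = 10·13, so t = −11 or t = −271.

t = −271 or t = −11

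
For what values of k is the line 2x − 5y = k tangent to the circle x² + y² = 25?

k = ±5√29

For a tangent, require d(centre, line) = r = 5.
|2·0 − 5·0 − k| / √29 = 5
|k| = 5√29.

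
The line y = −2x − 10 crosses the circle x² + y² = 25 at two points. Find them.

From the line, y = −2x − 10. Substituting:
5x² + 40x + 75 = 0  ⟹  x² + 8x + 15 = 0
x = −3 or x = −5, giving (−3, −4) and (−5, 0).

(−5, 0) and (−3, −4)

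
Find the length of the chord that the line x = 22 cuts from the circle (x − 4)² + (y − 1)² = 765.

Centre (4, 1), r² = 765. Perpendicular distance d from centre to line = |−18| / √1 = 18.
Chord = 2√(r² − d²) = 2·√(441) = 42.

42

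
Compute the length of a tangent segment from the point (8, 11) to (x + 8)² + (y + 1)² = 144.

The centre is (−8, −1) and r = 12. The square of the distance from P to the centre is 256 + 144 = 400.
Power of the point: PT² = |PO|² − r² = 256, so PT = 16.

16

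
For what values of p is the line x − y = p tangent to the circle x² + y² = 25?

p = ±5√2

The line touches the circle iff its distance from (0, 0) is 5:
|1·0 − 1·0 − p| / √2 = 5
|p| = 5√2.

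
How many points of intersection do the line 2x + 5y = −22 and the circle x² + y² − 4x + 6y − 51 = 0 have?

2

d² = (2·2 + 5·(−3) − (−22))²/29 = 121/29; r² = 64.
Since d² < r², the line cuts the circle twice.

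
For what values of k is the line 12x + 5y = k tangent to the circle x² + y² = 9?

k = −39 or k = 39

For a tangent, require d(centre, line) = r = 3.
|12·0 + 5·0 − k| / √169 = 3
|k| = 3·13, so k = 39 or k = −39.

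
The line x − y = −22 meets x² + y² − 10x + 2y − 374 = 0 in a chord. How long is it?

4√2

From the line, y = x + 22. Substituting:
2x² + 36x + 154 = 0  ⟹  x² + 18x + 77 = 0
x = −7 or x = −11, giving (−7, 15) and (−11, 11).
|(−7, 15) − (−11, 11)| = √((4)² + (4)²) = 4√2.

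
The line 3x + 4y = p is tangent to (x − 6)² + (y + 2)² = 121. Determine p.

For a tangent, require d(centre, line) = r = 11.
|3·6 + 4·(−2) − p| / √25 = 11
|p − (10)| = 11·5, so p = 65 or p = −45.

p = −45 or p = 65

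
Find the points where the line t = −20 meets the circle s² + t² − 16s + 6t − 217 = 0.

Substitute t = −20:
s² − 16s + 63 = 0
s = 9 or s = 7, giving (9, −20) and (7, −20).

(7, −20) and (9, −20)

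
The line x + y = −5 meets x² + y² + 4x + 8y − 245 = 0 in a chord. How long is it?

Centre (−2, −4), r² = 265. Perpendicular distance d from centre to line = |−1| / √2 = 1/√2.
Half the chord is √(r² − d²) = √(529/2), so the full chord is 23√2.

23√2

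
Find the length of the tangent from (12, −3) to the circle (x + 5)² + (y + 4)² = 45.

With centre O = (−5, −4), |OP|² = 290 and r² = 45.
By the tangent–radius right angle, tangent length = √(|PO|² − r²) = √245 = 7√5.

7√5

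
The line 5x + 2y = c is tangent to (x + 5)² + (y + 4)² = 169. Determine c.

For a tangent, require d(centre, line) = r = 13.
|5·(−5) + 2·(−4) − c| / √29 = 13
|c − (−33)| = 13√29.

c = −33 ± 13√29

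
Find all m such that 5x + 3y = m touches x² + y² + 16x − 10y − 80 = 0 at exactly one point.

m = −25 ± 13√34

Tangency holds when the distance from the centre (−8, 5) to the line equals the radius 13:
|5·(−8) + 3·5 − m| / √34 = 13
|m − (−25)| = 13√34.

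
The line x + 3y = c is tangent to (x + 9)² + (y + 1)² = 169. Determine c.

Tangency holds when the distance from the centre (−9, −1) to the line equals the radius 13:
|1·(−9) + 3·(−1) − c| / √10 = 13
|c − (−12)| = 13√10.

c = −12 ± 13√10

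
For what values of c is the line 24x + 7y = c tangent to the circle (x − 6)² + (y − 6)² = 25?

Tangency holds when the distance from the centre (6, 6) to the line equals the radius 5:
|24·6 + 7·6 − c| / √625 = 5
|c − (186)| = 5·25, so c = 311 or c = 61.

c = 61 or c = 311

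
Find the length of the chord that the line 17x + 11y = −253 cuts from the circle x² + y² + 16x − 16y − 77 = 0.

Centre (−8, 8), r² = 205. Perpendicular distance d from centre to line = |205| / √410 = 205/√410.
Chord = 2√(r² − d²) = 2·√(205/2) = √410.

√410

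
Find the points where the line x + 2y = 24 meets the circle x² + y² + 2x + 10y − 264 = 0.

From the line, y = (24 − x)/2. Substituting:
5x² − 60x = 0  ⟹  x² − 12x = 0
x = 12 or x = 0, giving (12, 6) and (0, 12).

(0, 12) and (12, 6)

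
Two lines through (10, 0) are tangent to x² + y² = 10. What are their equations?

x + 3y = 10 and x − 3y = 10

Write the tangent as mx − y + (0 − m·(10)) = 0 and set its distance from the centre to √10:
(−10m − (0))² = 10(m² + 1)
9m² − 1 = 0, so m = −1/3 or m = 1/3.
With m = −1/3: x + 3y = 10. With m = 1/3: x − 3y = 10.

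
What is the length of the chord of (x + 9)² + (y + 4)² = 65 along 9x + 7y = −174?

From the line, y = (−174 − 9x)/7. Substituting:
130x² + 3510x + 22100 = 0  ⟹  x² + 27x + 170 = 0
x = −10 or x = −17, giving (−10, −12) and (−17, −3).
|(−10, −12) − (−17, −3)| = √((7)² + (−9)²) = √130.

√130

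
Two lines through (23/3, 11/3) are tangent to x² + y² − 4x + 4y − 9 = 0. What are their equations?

Let a tangent through (23/3, 11/3) have slope m. Its distance from (2, −2) must equal √17:
[m·(−17/3) − (−17/3)]² = 17(m² + 1)
4m² − 17m + 4 = 0, so m = 1/4 or m = 4.
Through (23/3, 11/3) these give x − 4y = −7 and 4x − y = 27.

x − 4y = −7 and 4x − y = 27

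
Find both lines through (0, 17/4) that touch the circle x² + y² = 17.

A line y − (17/4) = m(x − (0)) is tangent when its distance from (0, 0) is √17:
[m·(0) − (−17/4)]² = 17(m² + 1)
16m² − 1 = 0, so m = 1/4 or m = −1/4.
Through (0, 17/4) these give x − 4y = −17 and x + 4y = 17.

x − 4y = −17 and x + 4y = 17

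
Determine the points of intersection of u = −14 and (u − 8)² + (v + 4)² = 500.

(−14, −8) and (−14, 0)

The line gives u = −14. Substituting into the circle:
v² + 8v = 0
v = 0 or v = −8, giving (−14, 0) and (−14, −8).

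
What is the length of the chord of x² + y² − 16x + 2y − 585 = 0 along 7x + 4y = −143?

2√65

Express y = (−143 − 7x)/4 and substitute into the circle:
65x² + 1690x + 9945 = 0  ⟹  x² + 26x + 153 = 0
x = −9 or x = −17, giving (−9, −20) and (−17, −6).
|(−9, −20) − (−17, −6)| = √((8)² + (−14)²) = 2√65.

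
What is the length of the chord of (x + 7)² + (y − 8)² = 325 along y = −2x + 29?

Centre (−7, 8), r² = 325. Perpendicular distance d from centre to line = |−35| / √5 = 35/√5.
Half the chord is √(r² − d²) = √(80), so the full chord is 8√5.

8√5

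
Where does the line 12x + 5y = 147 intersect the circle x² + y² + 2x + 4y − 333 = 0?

Express y = (147 − 12x)/5 and substitute into the circle:
169x² − 3718x + 16224 = 0  ⟹  x² − 22x + 96 = 0
x = 16 or x = 6, giving (16, −9) and (6, 15).

(6, 15) and (16, −9)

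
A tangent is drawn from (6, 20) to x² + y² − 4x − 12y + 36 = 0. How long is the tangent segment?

4√13

Centre (2, 6), r² = 4. |PO|² = (4)² + (14)² = 212.
By the tangent–radius right angle, tangent length = √(|PO|² − r²) = √208 = 4√13.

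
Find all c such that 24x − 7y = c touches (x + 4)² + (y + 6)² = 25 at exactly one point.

The line touches the circle iff its distance from (−4, −6) is 5:
|24·(−4) − 7·(−6) − c| / √625 = 5
|c − (−54)| = 5·25, so c = 71 or c = −179.

c = −179 or c = 71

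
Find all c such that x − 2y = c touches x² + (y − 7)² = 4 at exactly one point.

For a tangent, require d(centre, line) = r = 2.
|1·0 − 2·7 − c| / √5 = 2
|c − (−14)| = 2√5.

c = −14 ± 2√5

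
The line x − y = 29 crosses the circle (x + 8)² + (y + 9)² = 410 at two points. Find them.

From the line, y = x − 29. Substituting:
2x² − 24x + 54 = 0  ⟹  x² − 12x + 27 = 0
x = 9 or x = 3, giving (9, −20) and (3, −26).

(3, −26) and (9, −20)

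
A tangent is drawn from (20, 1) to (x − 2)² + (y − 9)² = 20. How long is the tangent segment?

4√23

Centre (2, 9), r² = 20. |PO|² = (18)² + (−8)² = 388.
The tangent meets the radius at right angles, so tangent² = |PO|² − r² = 388 − 20 = 368.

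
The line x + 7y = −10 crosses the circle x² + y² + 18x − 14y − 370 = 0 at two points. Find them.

From the line, y = (−10 − x)/7. Substituting:
50x² + 1000x − 17050 = 0  ⟹  x² + 20x − 341 = 0
x = 11 or x = −31, giving (11, −3) and (−31, 3).

(−31, 3) and (11, −3)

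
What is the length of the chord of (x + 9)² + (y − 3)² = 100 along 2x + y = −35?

The distance from (−9, 3) to the line is 20/√5, and r² = 100.
Half the chord is √(r² − d²) = √(20), so the full chord is 4√5.

4√5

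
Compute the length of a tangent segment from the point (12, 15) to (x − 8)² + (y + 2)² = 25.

Centre (8, −2), r² = 25. |PO|² = (4)² + (17)² = 305.
By the tangent–radius right angle, tangent length = √(|PO|² − r²) = √280 = 2√70.

2√70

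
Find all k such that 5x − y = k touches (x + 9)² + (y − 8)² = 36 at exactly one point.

The line touches the circle iff its distance from (−9, 8) is 6:
|5·(−9) − 1·8 − k| / √26 = 6
|k − (−53)| = 6√26.

k = −53 ± 6√26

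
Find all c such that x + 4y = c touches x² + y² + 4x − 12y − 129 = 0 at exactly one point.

c = 22 ± 13√17

For a tangent, require d(centre, line) = r = 13.
|1·(−2) + 4·6 − c| / √17 = 13
|c − (22)| = 13√17.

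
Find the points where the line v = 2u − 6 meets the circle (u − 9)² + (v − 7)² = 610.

(−4, −14) and (18, 30)

From the line, v = 2u − 6. Substituting:
5u² − 70u − 360 = 0  ⟹  u² − 14u − 72 = 0
u = 18 or u = −4, giving (18, 30) and (−4, −14).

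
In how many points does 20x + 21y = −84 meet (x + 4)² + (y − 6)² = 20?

0

Centre (−4, 6), r² = 20. Distance² from centre to line = (130)²/841 = 16900/841.
Since d² > r², the line lies outside the circle.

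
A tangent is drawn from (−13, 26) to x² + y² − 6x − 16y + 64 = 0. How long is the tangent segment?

√571

Centre (3, 8), r² = 9. |PO|² = (−16)² + (18)² = 580.
Power of the point: PT² = |PO|² − r² = 571, so PT = √571.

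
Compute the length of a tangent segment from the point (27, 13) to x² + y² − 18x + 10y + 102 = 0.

2√161

The centre is (9, −5) and r = 2. The square of the distance from P to the centre is 324 + 324 = 648.
The tangent meets the radius at right angles, so tangent² = |PO|² − r² = 648 − 4 = 644.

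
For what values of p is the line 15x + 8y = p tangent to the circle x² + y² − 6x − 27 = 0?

The line touches the circle iff its distance from (3, 0) is 6:
|15·3 + 8·0 − p| / √289 = 6
|p − (45)| = 6·17, so p = 147 or p = −57.

p = −57 or p = 147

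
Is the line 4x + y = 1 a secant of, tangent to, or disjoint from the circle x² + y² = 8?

d² = (4·0 + 1·0 − (1))²/17 = 1/17; r² = 8.
Since d² < r², the line cuts the circle twice.

secant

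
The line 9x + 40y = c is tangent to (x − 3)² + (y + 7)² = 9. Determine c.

For a tangent, require d(centre, line) = r = 3.
|9·3 + 40·(−7) − c| / √1681 = 3
|c − (−253)| = 3·41, so c = −130 or c = −376.

c = −376 or c = −130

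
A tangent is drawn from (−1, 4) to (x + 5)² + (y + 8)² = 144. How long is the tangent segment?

4

With centre O = (−5, −8), |OP|² = 160 and r² = 144.
Power of the point: PT² = |PO|² − r² = 16, so PT = 4.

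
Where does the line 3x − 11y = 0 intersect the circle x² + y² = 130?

(−11, −3) and (11, 3)

Substitute y = (3x)/11:
130x² − 15730 = 0  ⟹  x² − 121 = 0
x = 11 or x = −11, giving (11, 3) and (−11, −3).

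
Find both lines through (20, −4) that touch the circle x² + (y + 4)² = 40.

x + 3y = 8 and x − 3y = 32

Write the tangent as mx − y + (−4 − m·(20)) = 0 and set its distance from the centre to 2√10:
[m·(−20) − (0)]² = 40(m² + 1)
9m² − 1 = 0, so m = −1/3 or m = 1/3.
Through (20, −4) these give x + 3y = 8 and x − 3y = 32.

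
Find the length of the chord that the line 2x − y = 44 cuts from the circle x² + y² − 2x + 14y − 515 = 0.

From the line, y = 2x − 44. Substituting:
5x² − 150x + 805 = 0  ⟹  x² − 30x + 161 = 0
x = 23 or x = 7, giving (23, 2) and (7, −30).
|(23, 2) − (7, −30)| = √((16)² + (32)²) = 16√5.

16√5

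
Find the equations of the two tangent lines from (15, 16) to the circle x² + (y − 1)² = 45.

2x − y = 14 and x − 2y = −17

Write the tangent as mx − y + (16 − m·(15)) = 0 and set its distance from the centre to 3√5:
[m·(−15) − (−15)]² = 45(m² + 1)
2m² − 5m + 2 = 0, so m = 2 or m = 1/2.
Through (15, 16) these give 2x − y = 14 and x − 2y = −17.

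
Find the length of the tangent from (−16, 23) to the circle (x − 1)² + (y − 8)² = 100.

Centre (1, 8), r² = 100. |PO|² = (−17)² + (15)² = 514.
Power of the point: PT² = |PO|² − r² = 414, so PT = 3√46.

3√46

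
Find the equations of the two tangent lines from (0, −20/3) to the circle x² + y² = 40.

Let a tangent through (0, −20/3) have slope m. Its distance from (0, 0) must equal 2√10:
[m·(0) − (20/3)]² = 40(m² + 1)
9m² − 1 = 0, so m = −1/3 or m = 1/3.
Through (0, −20/3) these give x + 3y = −20 and x − 3y = 20.

x + 3y = −20 and x − 3y = 20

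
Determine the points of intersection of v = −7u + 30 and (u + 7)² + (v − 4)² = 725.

(0, 30) and (7, −19)

Substitute v = −7u + 30:
50u² − 350u = 0  ⟹  u² − 7u = 0
u = 7 or u = 0, giving (7, −19) and (0, 30).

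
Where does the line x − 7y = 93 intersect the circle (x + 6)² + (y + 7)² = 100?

(−12, −15) and (2, −13)

From the line, y = (−93 + x)/7. Substituting:
50x² + 500x − 1200 = 0  ⟹  x² + 10x − 24 = 0
x = 2 or x = −12, giving (2, −13) and (−12, −15).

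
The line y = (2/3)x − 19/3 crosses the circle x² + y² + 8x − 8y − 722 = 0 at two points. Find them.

Express y = (−19 + 2x)/3 and substitute into the circle:
13x² − 52x − 5681 = 0  ⟹  x² − 4x − 437 = 0
x = 23 or x = −19, giving (23, 9) and (−19, −19).

(−19, −19) and (23, 9)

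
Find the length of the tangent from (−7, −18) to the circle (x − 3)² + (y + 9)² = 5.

4√11

With centre O = (3, −9), |OP|² = 181 and r² = 5.
The tangent meets the radius at right angles, so tangent² = |PO|² − r² = 181 − 5 = 176.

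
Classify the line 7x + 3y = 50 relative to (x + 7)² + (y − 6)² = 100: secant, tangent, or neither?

neither

Substituting the line into the circle gives 58x² − 322x + 565 = 0.
Discriminant = (−322)² − 4·58·(565) = −27396 < 0.
No real roots: the line does not meet the circle.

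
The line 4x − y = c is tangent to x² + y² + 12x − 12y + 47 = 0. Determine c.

The line touches the circle iff its distance from (−6, 6) is 5:
|4·(−6) − 1·6 − c| / √17 = 5
|c − (−30)| = 5√17.

c = −30 ± 5√17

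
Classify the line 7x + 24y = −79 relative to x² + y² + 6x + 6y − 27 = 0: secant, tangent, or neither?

secant

Centre (−3, −3), r² = 45. Distance² from centre to line = (−14)²/625 = 196/625.
Since d² < r², the line cuts the circle twice.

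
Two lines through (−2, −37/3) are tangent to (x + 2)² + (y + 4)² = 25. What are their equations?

A line y − (−37/3) = m(x − (−2)) is tangent when its distance from (−2, −4) is 5:
[m·(0) − (25/3)]² = 25(m² + 1)
9m² − 16 = 0, so m = −4/3 or m = 4/3.
Through (−2, −37/3) these give 4x + 3y = −45 and 4x − 3y = 29.

4x + 3y = −45 and 4x − 3y = 29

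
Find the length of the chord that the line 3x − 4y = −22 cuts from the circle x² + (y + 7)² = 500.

40

Centre (0, −7), r² = 500. Perpendicular distance d from centre to line = |50| / √25 = 50/√25.
Half the chord is √(r² − d²) = √(400), so the full chord is 40.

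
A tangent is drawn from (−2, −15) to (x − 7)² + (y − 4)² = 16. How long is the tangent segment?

√426

With centre O = (7, 4), |OP|² = 442 and r² = 16.
By the tangent–radius right angle, tangent length = √(|PO|² − r²) = √426.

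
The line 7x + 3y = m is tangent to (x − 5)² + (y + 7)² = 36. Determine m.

The line touches the circle iff its distance from (5, −7) is 6:
|7·5 + 3·(−7) − m| / √58 = 6
|m − (14)| = 6√58.

m = 14 ± 6√58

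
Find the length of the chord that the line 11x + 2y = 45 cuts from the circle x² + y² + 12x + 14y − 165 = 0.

From the line, y = (45 − 11x)/2. Substituting:
125x² − 1250x + 2625 = 0  ⟹  x² − 10x + 21 = 0
x = 7 or x = 3, giving (7, −16) and (3, 6).
Chord length = distance between (7, −16) and (3, 6) = √500 = 10√5.

10√5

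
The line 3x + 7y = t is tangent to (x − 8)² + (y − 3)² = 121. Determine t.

The line touches the circle iff its distance from (8, 3) is 11:
|3·8 + 7·3 − t| / √58 = 11
|t − (45)| = 11√58.

t = 45 ± 11√58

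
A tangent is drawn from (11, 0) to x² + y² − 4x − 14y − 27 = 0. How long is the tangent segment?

5√2

Centre (2, 7), r² = 80. |PO|² = (9)² + (−7)² = 130.
By the tangent–radius right angle, tangent length = √(|PO|² − r²) = √50 = 5√2.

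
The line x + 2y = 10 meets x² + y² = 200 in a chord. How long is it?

12√5

Centre (0, 0), r² = 200. Perpendicular distance d from centre to line = |−10| / √5 = 10/√5.
Half the chord is √(r² − d²) = √(180), so the full chord is 12√5.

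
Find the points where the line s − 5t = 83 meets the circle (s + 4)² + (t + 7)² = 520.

(−22, −21) and (18, −13)

From the line, t = (−83 + s)/5. Substituting:
26s² + 104s − 10296 = 0  ⟹  s² + 4s − 396 = 0
s = 18 or s = −22, giving (18, −13) and (−22, −21).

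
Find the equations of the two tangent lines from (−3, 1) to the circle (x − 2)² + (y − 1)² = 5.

A line y − (1) = m(x − (−3)) is tangent when its distance from (2, 1) is √5:
(5m − (0))² = 5(m² + 1)
4m² − 1 = 0, so m = 1/2 or m = −1/2.
Through (−3, 1) these give x − 2y = −5 and x + 2y = −1.

x − 2y = −5 and x + 2y = −1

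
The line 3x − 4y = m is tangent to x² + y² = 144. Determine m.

m = −60 or m = 60

For a tangent, require d(centre, line) = r = 12.
|3·0 − 4·0 − m| / √25 = 12
|m| = 12·5, so m = 60 or m = −60.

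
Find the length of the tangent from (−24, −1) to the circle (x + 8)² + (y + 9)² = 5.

With centre O = (−8, −9), |OP|² = 320 and r² = 5.
Power of the point: PT² = |PO|² − r² = 315, so PT = 3√35.

3√35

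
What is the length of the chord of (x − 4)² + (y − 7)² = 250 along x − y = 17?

10√2

Express y = x − 17 and substitute into the circle:
2x² − 56x + 342 = 0  ⟹  x² − 28x + 171 = 0
x = 19 or x = 9, giving (19, 2) and (9, −8).
Chord length = distance between (19, 2) and (9, −8) = √200 = 10√2.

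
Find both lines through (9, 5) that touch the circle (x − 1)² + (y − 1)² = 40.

Let a tangent through (9, 5) have slope m. Its distance from (1, 1) must equal 2√10:
[m·(−8) − (−4)]² = 40(m² + 1)
3m² − 8m − 3 = 0, so m = −1/3 or m = 3.
With m = −1/3: x + 3y = 24. With m = 3: 3x − y = 22.

x + 3y = 24 and 3x − y = 22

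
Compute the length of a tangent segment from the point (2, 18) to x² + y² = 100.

Centre (0, 0), r² = 100. |PO|² = (2)² + (18)² = 328.
The tangent meets the radius at right angles, so tangent² = |PO|² − r² = 328 − 100 = 228.

2√57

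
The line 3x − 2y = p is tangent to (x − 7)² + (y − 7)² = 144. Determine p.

p = 7 ± 12√13

The line touches the circle iff its distance from (7, 7) is 12:
|3·7 − 2·7 − p| / √13 = 12
|p − (7)| = 12√13.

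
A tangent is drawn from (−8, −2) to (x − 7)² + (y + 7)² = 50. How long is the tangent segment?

Centre (7, −7), r² = 50. |PO|² = (−15)² + (5)² = 250.
The tangent meets the radius at right angles, so tangent² = |PO|² − r² = 250 − 50 = 200.

10√2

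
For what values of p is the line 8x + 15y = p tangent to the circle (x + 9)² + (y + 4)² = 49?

Tangency holds when the distance from the centre (−9, −4) to the line equals the radius 7:
|8·(−9) + 15·(−4) − p| / √289 = 7
|p − (−132)| = 7·17, so p = −13 or p = −251.

p = −251 or p = −13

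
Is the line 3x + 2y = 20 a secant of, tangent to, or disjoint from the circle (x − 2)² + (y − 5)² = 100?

Centre (2, 5), r² = 100. Distance² from centre to line = (−4)²/13 = 16/13.
Since d² < r², the line cuts the circle twice.

secant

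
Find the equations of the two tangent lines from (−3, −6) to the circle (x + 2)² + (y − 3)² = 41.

Write the tangent as mx − y + (−6 − m·(−3)) = 0 and set its distance from the centre to √41:
(1m − (9))² = 41(m² + 1)
20m² + 9m − 20 = 0, so m = 4/5 or m = −5/4.
Through (−3, −6) these give 4x − 5y = 18 and 5x + 4y = −39.

4x − 5y = 18 and 5x + 4y = −39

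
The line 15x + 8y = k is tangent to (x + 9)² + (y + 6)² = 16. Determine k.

k = −251 or k = −115

The line touches the circle iff its distance from (−9, −6) is 4:
|15·(−9) + 8·(−6) − k| / √289 = 4
|k − (−183)| = 4·17, so k = −115 or k = −251.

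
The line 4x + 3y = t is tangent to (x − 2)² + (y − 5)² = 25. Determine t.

t = −2 or t = 48

The line touches the circle iff its distance from (2, 5) is 5:
|4·2 + 3·5 − t| / √25 = 5
|t − (23)| = 5·5, so t = 48 or t = −2.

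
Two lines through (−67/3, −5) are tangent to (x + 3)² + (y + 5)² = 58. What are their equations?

3x − 7y = −32 and 3x + 7y = −102

Write the tangent as mx − y + (−5 − m·(−67/3)) = 0 and set its distance from the centre to √58:
(58/3m − (0))² = 58(m² + 1)
49m² − 9 = 0, so m = 3/7 or m = −3/7.
With m = 3/7: 3x − 7y = −32. With m = −3/7: 3x + 7y = −102.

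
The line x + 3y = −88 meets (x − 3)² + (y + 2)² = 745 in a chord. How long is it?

The distance from (3, −2) to the line is 85/√10, and r² = 745.
Half the chord is √(r² − d²) = √(45/2), so the full chord is 3√10.

3√10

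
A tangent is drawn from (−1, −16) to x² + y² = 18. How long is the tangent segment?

Centre (0, 0), r² = 18. |PO|² = (−1)² + (−16)² = 257.
The tangent meets the radius at right angles, so tangent² = |PO|² − r² = 257 − 18 = 239.

√239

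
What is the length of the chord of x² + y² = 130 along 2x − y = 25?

The distance from (0, 0) to the line is 25/√5, and r² = 130.
Chord = 2√(r² − d²) = 2·√(5) = 2√5.

2√5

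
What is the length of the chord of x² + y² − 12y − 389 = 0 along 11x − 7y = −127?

Substitute y = (127 + 11x)/7:
170x² + 1870x − 13600 = 0  ⟹  x² + 11x − 80 = 0
x = 5 or x = −16, giving (5, 26) and (−16, −7).
|(5, 26) − (−16, −7)| = √((21)² + (33)²) = 3√170.

3√170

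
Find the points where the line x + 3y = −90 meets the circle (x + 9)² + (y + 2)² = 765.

From the line, y = (−90 − x)/3. Substituting:
10x² + 330x + 900 = 0  ⟹  x² + 33x + 90 = 0
x = −3 or x = −30, giving (−3, −29) and (−30, −20).

(−30, −20) and (−3, −29)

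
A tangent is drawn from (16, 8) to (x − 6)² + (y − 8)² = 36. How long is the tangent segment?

Centre (6, 8), r² = 36. |PO|² = (10)² + (0)² = 100.
Power of the point: PT² = |PO|² − r² = 64, so PT = 8.

8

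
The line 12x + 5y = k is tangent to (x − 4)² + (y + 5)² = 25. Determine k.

For a tangent, require d(centre, line) = r = 5.
|12·4 + 5·(−5) − k| / √169 = 5
|k − (23)| = 5·13, so k = 88 or k = −42.

k = −42 or k = 88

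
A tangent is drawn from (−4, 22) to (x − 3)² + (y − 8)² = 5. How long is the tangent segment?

The centre is (3, 8) and r = √5. The square of the distance from P to the centre is 49 + 196 = 245.
Power of the point: PT² = |PO|² − r² = 240, so PT = 4√15.

4√15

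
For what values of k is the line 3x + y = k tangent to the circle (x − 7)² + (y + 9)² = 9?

For a tangent, require d(centre, line) = r = 3.
|3·7 + 1·(−9) − k| / √10 = 3
|k − (12)| = 3√10.

k = 12 ± 3√10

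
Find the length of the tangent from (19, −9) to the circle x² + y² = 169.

Centre (0, 0), r² = 169. |PO|² = (19)² + (−9)² = 442.
By the tangent–radius right angle, tangent length = √(|PO|² − r²) = √273.

√273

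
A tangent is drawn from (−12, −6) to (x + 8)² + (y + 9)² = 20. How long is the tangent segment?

√5

With centre O = (−8, −9), |OP|² = 25 and r² = 20.
The tangent meets the radius at right angles, so tangent² = |PO|² − r² = 25 − 20 = 5.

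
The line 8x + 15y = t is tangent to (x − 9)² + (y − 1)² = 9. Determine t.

t = 36 or t = 138

For a tangent, require d(centre, line) = r = 3.
|8·9 + 15·1 − t| / √289 = 3
|t − (87)| = 3·17, so t = 138 or t = 36.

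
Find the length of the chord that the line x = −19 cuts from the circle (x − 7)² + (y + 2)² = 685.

The distance from (7, −2) to the line is 26, and r² = 685.
Half the chord is √(r² − d²) = √(9), so the full chord is 6.

6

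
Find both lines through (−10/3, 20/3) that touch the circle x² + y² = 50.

Write the tangent as mx − y + (20/3 − m·(−10/3)) = 0 and set its distance from the centre to 5√2:
[m·(10/3) − (−20/3)]² = 50(m² + 1)
7m² − 8m + 1 = 0, so m = 1/7 or m = 1.
Through (−10/3, 20/3) these give x − 7y = −50 and x − y = −10.

x − 7y = −50 and x − y = −10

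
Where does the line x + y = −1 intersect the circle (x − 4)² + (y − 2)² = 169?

(−8, 7) and (9, −10)

Substitute y = −x − 1:
2x² − 2x − 144 = 0  ⟹  x² − x − 72 = 0
x = 9 or x = −8, giving (9, −10) and (−8, 7).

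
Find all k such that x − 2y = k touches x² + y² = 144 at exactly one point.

The line touches the circle iff its distance from (0, 0) is 12:
|1·0 − 2·0 − k| / √5 = 12
|k| = 12√5.

k = ±12√5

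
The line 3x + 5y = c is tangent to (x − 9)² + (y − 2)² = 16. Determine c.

c = 37 ± 4√34

The line touches the circle iff its distance from (9, 2) is 4:
|3·9 + 5·2 − c| / √34 = 4
|c − (37)| = 4√34.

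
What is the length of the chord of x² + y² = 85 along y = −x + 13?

√2

Centre (0, 0), r² = 85. Perpendicular distance d from centre to line = |−13| / √2 = 13/√2.
Half the chord is √(r² − d²) = √(1/2), so the full chord is √2.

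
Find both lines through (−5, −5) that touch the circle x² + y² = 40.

x + 3y = −20 and 3x + y = −20

A line y − (−5) = m(x − (−5)) is tangent when its distance from (0, 0) is 2√10:
[m·(5) − (5)]² = 40(m² + 1)
3m² + 10m + 3 = 0, so m = −1/3 or m = −3.
With m = −1/3: x + 3y = −20. With m = −3: 3x + y = −20.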